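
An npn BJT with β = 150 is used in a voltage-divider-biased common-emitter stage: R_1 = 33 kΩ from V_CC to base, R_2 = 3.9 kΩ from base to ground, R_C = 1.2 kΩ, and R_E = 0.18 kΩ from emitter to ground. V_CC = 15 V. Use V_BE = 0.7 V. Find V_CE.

V_CE ≈ 9 V

Thevenize the base divider: V_Th = V_CC·R_2/(R_1+R_2) = 15×3.9/36.9 = 1.59 V, R_Th = R_1‖R_2 = 3.49 kΩ.
Base-emitter loop: V_Th = I_B·R_Th + V_BE + (β+1)I_B·R_E, so I_B = (1.59 − 0.7) / (3.49 + 151×0.18) = 0.0289 mA.
I_C = β·I_B = 150×0.0289 = 4.33 mA, and I_E = (β+1)I_B = 4.36 mA.
V_CE = V_CC − I_C·R_C − I_E·R_E = 15 − 4.33×1.2 − 4.36×0.18 = 9.02 V.
V_CE = 9.02 V > 0.2 V confirms active-region operation.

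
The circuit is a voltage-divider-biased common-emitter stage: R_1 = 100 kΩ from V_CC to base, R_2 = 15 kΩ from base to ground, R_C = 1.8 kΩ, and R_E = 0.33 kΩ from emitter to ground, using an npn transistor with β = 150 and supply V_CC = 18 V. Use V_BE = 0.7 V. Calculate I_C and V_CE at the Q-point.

Thevenize the base divider: V_Th = V_CC·R_2/(R_1+R_2) = 18×15/115 = 2.35 V, R_Th = R_1‖R_2 = 13 kΩ.
Base-emitter loop: V_Th = I_B·R_Th + V_BE + (β+1)I_B·R_E, so I_B = (2.35 − 0.7) / (13 + 151×0.33) = 0.0262 mA.
I_C = β·I_B = 150×0.0262 = 3.93 mA, and I_E = (β+1)I_B = 3.96 mA.
V_CE = V_CC − I_C·R_C − I_E·R_E = 18 − 3.93×1.8 − 3.96×0.33 = 9.62 V.
V_CE = 9.62 V > 0.2 V confirms active-region operation.

I_C ≈ 3.9 mA, V_CE ≈ 9.6 V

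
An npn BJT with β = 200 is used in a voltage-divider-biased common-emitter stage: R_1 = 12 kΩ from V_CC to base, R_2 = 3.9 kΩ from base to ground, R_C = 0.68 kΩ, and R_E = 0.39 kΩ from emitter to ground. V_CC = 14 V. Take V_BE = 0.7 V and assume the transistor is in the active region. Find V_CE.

V_CE ≈ 6.8 V

Thevenize the base divider: V_Th = V_CC·R_2/(R_1+R_2) = 14×3.9/15.9 = 3.43 V, R_Th = R_1‖R_2 = 2.94 kΩ.
Base-emitter loop: V_Th = I_B·R_Th + V_BE + (β+1)I_B·R_E, so I_B = (3.43 − 0.7) / (2.94 + 201×0.39) = 0.0336 mA.
I_C = β·I_B = 200×0.0336 = 6.72 mA, and I_E = (β+1)I_B = 6.76 mA.
V_CE = V_CC − I_C·R_C − I_E·R_E = 14 − 6.72×0.68 − 6.76×0.39 = 6.79 V.
V_CE = 6.79 V > 0.2 V confirms active-region operation.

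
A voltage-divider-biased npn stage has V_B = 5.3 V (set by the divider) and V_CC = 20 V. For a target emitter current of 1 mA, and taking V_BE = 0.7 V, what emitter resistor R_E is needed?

V_E = V_B − V_BE = 5.3 − 0.7 = 4.6 V.
R_E = V_E / I_E = 4.6 / 1 = 4.6 kΩ.

R_E ≈ 4.6 kΩ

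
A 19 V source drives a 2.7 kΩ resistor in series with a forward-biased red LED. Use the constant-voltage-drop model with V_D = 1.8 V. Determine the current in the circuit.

I ≈ 6.4 mA

KVL around the loop: 19 = V_D + I·R = 1.8 + I × 2.7 kΩ.
So I = (19 − 1.8) / 2.7 kΩ = 17.2 / 2.7 = 6.37 mA.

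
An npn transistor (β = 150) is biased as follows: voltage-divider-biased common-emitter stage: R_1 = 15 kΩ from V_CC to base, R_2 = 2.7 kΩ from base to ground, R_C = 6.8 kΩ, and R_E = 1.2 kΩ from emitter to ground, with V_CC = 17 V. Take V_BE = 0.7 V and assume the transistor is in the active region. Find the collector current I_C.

I_C ≈ 1.5 mA

Thevenize the base divider: V_Th = V_CC·R_2/(R_1+R_2) = 17×2.7/17.7 = 2.59 V, R_Th = R_1‖R_2 = 2.29 kΩ.
Base-emitter loop: V_Th = I_B·R_Th + V_BE + (β+1)I_B·R_E, so I_B = (2.59 − 0.7) / (2.29 + 151×1.2) = 0.0103 mA.
I_C = β·I_B = 150×0.0103 = 1.55 mA, and I_E = (β+1)I_B = 1.56 mA.
V_CE = V_CC − I_C·R_C − I_E·R_E = 17 − 1.55×6.8 − 1.56×1.2 = 4.61 V.
V_CE = 4.61 V > 0.2 V confirms active-region operation.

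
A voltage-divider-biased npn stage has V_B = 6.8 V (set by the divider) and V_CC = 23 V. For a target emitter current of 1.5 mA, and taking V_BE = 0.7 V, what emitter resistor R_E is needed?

R_E ≈ 4.1 kΩ

V_E = V_B − V_BE = 6.8 − 0.7 = 6.1 V.
R_E = V_E / I_E = 6.1 / 1.5 = 4.07 kΩ.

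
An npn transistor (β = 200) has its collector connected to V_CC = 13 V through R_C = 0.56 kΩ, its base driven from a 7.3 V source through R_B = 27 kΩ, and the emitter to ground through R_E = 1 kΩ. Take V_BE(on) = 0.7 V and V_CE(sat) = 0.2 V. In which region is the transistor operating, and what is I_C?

active; I_C ≈ 5.8 mA

Assume active. Base-emitter loop: I_B = (V_BB − V_BE)/(R_B + (β+1)R_E) = (7.3 − 0.7)/(27 + 201×1) = 0.0289 mA.
I_C = β·I_B = 200×0.0289 = 5.79 mA.
V_CE = V_CC − I_C·R_C − I_E·R_E = 13 − 5.79×0.56 − 5.82×1 = 3.94 V > V_CE(sat), so the active-region assumption holds.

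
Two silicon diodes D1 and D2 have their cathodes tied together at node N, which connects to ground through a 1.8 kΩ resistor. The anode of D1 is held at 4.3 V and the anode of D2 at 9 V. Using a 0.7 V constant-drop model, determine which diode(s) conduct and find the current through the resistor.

Only D2 conducts; I_R ≈ 4.6 mA

Assume both conduct. Then node N would need to be at both 4.3−0.7 = 3.6 V and 9−0.7 = 8.3 V, which is impossible.
Assume only D2 conducts: V_N = 9 − 0.7 = 8.3 V, so I_R = 8.3/1.8 = 4.61 mA.
Check D1: its anode-to-cathode voltage is 4.3 − 8.3 = -4 V < 0.7 V, so it is off. The assumption is consistent.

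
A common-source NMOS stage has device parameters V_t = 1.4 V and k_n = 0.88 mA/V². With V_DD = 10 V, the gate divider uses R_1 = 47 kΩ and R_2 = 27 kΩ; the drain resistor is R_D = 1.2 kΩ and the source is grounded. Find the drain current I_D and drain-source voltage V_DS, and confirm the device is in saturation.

I_D ≈ 2.2 mA, V_DS ≈ 7.3 V

V_G = V_DD·R_2/(R_1+R_2) = 10×27/74 = 3.65 V. With the source grounded, V_GS = V_G = 3.65 V.
Assume saturation: I_D = (k_n/2)(V_GS − V_t)² = (0.88/2)×(3.65 − 1.4)² = 0.44×2.25² = 2.22 mA.
V_DS = V_DD − I_D·R_D = 10 − 2.22×1.2 = 7.33 V.
Saturation requires V_DS ≥ V_GS − V_t = 2.25 V; 7.33 ≥ 2.25 ✓.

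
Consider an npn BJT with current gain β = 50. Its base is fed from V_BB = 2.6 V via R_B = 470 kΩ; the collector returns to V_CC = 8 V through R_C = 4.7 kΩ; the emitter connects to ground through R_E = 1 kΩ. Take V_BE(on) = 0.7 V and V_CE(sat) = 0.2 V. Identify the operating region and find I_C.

active; I_C ≈ 0.18 mA

Assume active. Base-emitter loop: I_B = (V_BB − V_BE)/(R_B + (β+1)R_E) = (2.6 − 0.7)/(470 + 51×1) = 0.00365 mA.
I_C = β·I_B = 50×0.00365 = 0.182 mA.
V_CE = V_CC − I_C·R_C − I_E·R_E = 8 − 0.182×4.7 − 0.186×1 = 6.96 V > V_CE(sat), so the active-region assumption holds.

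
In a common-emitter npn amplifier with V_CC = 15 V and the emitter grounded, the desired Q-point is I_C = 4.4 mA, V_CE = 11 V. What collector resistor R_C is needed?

Collector loop: V_CC = I_C·R_C + V_CE.
R_C = (V_CC − V_CE)/I_C = (15 − 11)/4.4 = 0.909 kΩ.

R_C ≈ 0.91 kΩ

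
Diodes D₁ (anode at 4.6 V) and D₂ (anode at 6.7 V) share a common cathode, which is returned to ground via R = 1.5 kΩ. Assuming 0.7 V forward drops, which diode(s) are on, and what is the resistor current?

Assume both conduct. Then node N would need to be at both 4.6−0.7 = 3.9 V and 6.7−0.7 = 6 V, which is impossible.
Assume only D₂ conducts: V_N = 6.7 − 0.7 = 6 V, so I_R = 6/1.5 = 4 mA.
Check D₁: its anode-to-cathode voltage is 4.6 − 6 = -1.4 V < 0.7 V, so it is off. The assumption is consistent.

Only D₂ conducts; I_R ≈ 4 mA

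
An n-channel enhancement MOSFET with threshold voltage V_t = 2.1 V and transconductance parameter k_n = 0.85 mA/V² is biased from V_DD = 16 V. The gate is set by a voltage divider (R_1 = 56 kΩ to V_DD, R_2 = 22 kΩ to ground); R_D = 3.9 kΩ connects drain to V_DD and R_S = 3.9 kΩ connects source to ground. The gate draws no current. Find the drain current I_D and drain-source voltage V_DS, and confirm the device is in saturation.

I_D ≈ 0.38 mA, V_DS ≈ 13 V

V_G = V_DD·R_2/(R_1+R_2) = 16×22/78 = 4.51 V.
Assume saturation: I_D = (k_n/2)(V_GS − V_t)² with V_GS = V_G − I_D·R_S = 4.51 − 3.9·I_D.
Substituting gives 6.46·I_D² − 9·I_D + 2.47 = 0, with roots I_D = 0.377 or 1.01 mA.
The root I_D = 1.01 mA gives V_GS = 0.555 V ≤ V_t, so take I_D = 0.377 mA.
Then V_GS = 3.04 V and V_DS = V_DD − I_D(R_D+R_S) = 16 − 0.377×7.8 = 13.1 V.
Saturation requires V_DS ≥ V_GS − V_t = 0.942 V; 13.1 ≥ 0.942 ✓.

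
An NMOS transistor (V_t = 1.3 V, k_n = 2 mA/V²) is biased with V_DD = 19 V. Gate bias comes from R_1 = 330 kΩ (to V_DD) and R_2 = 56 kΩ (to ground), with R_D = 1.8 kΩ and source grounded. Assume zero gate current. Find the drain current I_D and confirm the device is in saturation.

V_G = V_DD·R_2/(R_1+R_2) = 19×56/386 = 2.76 V. With the source grounded, V_GS = V_G = 2.76 V.
Assume saturation: I_D = (k_n/2)(V_GS − V_t)² = (2/2)×(2.76 − 1.3)² = 1×1.46² = 2.12 mA.
V_DS = V_DD − I_D·R_D = 19 − 2.12×1.8 = 15.2 V.
Saturation requires V_DS ≥ V_GS − V_t = 1.46 V; 15.2 ≥ 1.46 ✓.

I_D ≈ 2.1 mA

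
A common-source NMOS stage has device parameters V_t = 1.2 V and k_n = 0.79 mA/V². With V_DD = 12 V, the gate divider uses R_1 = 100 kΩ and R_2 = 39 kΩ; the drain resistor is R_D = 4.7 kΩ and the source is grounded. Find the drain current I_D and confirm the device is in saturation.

V_G = V_DD·R_2/(R_1+R_2) = 12×39/139 = 3.37 V. With the source grounded, V_GS = V_G = 3.37 V.
Assume saturation: I_D = (k_n/2)(V_GS − V_t)² = (0.79/2)×(3.37 − 1.2)² = 0.395×2.17² = 1.85 mA.
V_DS = V_DD − I_D·R_D = 12 − 1.85×4.7 = 3.28 V.
Saturation requires V_DS ≥ V_GS − V_t = 2.17 V; 3.28 ≥ 2.17 ✓.

I_D ≈ 1.9 mA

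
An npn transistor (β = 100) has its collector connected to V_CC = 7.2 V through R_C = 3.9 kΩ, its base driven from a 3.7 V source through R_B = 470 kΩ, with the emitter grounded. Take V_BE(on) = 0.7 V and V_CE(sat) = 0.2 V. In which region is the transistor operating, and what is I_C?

active; I_C ≈ 0.64 mA

Assume active. Base-emitter loop: I_B = (V_BB − V_BE)/R_B = (3.7 − 0.7)/470 = 0.00638 mA.
I_C = β·I_B = 100×0.00638 = 0.638 mA.
V_CE = V_CC − I_C·R_C = 7.2 − 0.638×3.9 = 4.71 V > V_CE(sat), so the active-region assumption holds.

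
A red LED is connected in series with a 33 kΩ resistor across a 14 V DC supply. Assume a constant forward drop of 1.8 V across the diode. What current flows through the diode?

KVL around the loop: 14 = V_D + I·R = 1.8 + I × 33 kΩ.
So I = (14 − 1.8) / 33 kΩ = 12.2 / 33 = 0.37 mA.

I ≈ 0.37 mA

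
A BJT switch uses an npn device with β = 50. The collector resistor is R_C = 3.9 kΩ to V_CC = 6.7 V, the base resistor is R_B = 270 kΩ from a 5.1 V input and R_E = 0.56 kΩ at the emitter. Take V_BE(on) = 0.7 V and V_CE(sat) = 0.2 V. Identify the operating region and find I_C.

active; I_C ≈ 0.74 mA

Assume active. Base-emitter loop: I_B = (V_BB − V_BE)/(R_B + (β+1)R_E) = (5.1 − 0.7)/(270 + 51×0.56) = 0.0147 mA.
I_C = β·I_B = 50×0.0147 = 0.737 mA.
V_CE = V_CC − I_C·R_C − I_E·R_E = 6.7 − 0.737×3.9 − 0.752×0.56 = 3.41 V > V_CE(sat), so the active-region assumption holds.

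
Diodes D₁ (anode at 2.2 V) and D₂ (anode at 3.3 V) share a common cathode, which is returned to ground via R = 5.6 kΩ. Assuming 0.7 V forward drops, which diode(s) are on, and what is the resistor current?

Only D₂ conducts; I_R ≈ 0.46 mA

Assume both conduct. Then node N would need to be at both 2.2−0.7 = 1.5 V and 3.3−0.7 = 2.6 V, which is impossible.
Assume only D₂ conducts: V_N = 3.3 − 0.7 = 2.6 V, so I_R = 2.6/5.6 = 0.464 mA.
Check D₁: its anode-to-cathode voltage is 2.2 − 2.6 = -0.4 V < 0.7 V, so it is off. The assumption is consistent.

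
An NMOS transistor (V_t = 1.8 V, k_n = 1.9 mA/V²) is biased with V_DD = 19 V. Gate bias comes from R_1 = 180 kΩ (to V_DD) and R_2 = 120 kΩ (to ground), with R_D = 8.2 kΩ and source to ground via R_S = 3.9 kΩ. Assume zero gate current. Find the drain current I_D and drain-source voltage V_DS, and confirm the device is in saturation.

I_D ≈ 1.2 mA, V_DS ≈ 4.5 V

V_G = V_DD·R_2/(R_1+R_2) = 19×120/300 = 7.6 V.
Assume saturation: I_D = (k_n/2)(V_GS − V_t)² with V_GS = V_G − I_D·R_S = 7.6 − 3.9·I_D.
Substituting gives 14.4·I_D² − 44·I_D + 32 = 0, with roots I_D = 1.2 or 1.84 mA.
The root I_D = 1.84 mA gives V_GS = 0.407 V ≤ V_t, so take I_D = 1.2 mA.
Then V_GS = 2.92 V and V_DS = V_DD − I_D(R_D+R_S) = 19 − 1.2×12.1 = 4.49 V.
Saturation requires V_DS ≥ V_GS − V_t = 1.12 V; 4.49 ≥ 1.12 ✓.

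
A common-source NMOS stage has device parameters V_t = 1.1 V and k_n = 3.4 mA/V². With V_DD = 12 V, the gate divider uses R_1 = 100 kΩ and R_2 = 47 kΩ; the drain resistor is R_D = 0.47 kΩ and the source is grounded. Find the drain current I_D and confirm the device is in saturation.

I_D ≈ 13 mA

V_G = V_DD·R_2/(R_1+R_2) = 12×47/147 = 3.84 V. With the source grounded, V_GS = V_G = 3.84 V.
Assume saturation: I_D = (k_n/2)(V_GS − V_t)² = (3.4/2)×(3.84 − 1.1)² = 1.7×2.74² = 12.7 mA.
V_DS = V_DD − I_D·R_D = 12 − 12.7×0.47 = 6.02 V.
Saturation requires V_DS ≥ V_GS − V_t = 2.74 V; 6.02 ≥ 2.74 ✓.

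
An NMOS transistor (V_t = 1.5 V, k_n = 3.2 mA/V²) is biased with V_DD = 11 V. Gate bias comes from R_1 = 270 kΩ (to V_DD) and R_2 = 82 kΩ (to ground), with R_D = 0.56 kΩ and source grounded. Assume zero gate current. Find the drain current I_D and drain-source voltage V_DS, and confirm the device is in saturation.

I_D ≈ 1.8 mA, V_DS ≈ 10 V

V_G = V_DD·R_2/(R_1+R_2) = 11×82/352 = 2.56 V. With the source grounded, V_GS = V_G = 2.56 V.
Assume saturation: I_D = (k_n/2)(V_GS − V_t)² = (3.2/2)×(2.56 − 1.5)² = 1.6×1.06² = 1.81 mA.
V_DS = V_DD − I_D·R_D = 11 − 1.81×0.56 = 9.99 V.
Saturation requires V_DS ≥ V_GS − V_t = 1.06 V; 9.99 ≥ 1.06 ✓.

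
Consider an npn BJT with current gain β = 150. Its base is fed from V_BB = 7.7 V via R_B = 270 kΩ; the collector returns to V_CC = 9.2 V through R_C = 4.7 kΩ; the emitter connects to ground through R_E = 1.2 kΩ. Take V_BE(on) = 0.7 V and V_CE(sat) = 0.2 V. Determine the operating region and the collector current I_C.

Assume active: I_B = (7.7 − 0.7)/(270 + 151×1.2) = 0.0155 mA, I_C = β·I_B = 2.33 mA.
Then V_CE = 9.2 − 2.33×4.7 − 2.34×1.2 = -4.55 V < 0.2 V — the active assumption fails.
Re-solve with V_CE = 0.2 V. KCL at the emitter: V_E/R_E = (V_BB−0.7−V_E)/R_B + (V_CC−0.2−V_E)/R_C, giving V_E = 1.85 V.
I_C = (V_CC − 0.2 − V_E)/R_C = (9 − 1.85)/4.7 = 1.52 mA.
Check: I_B = (7 − 1.85)/270 = 0.0191 mA, and β·I_B = 2.86 mA > I_C, confirming saturation.

saturation; I_C ≈ 1.5 mA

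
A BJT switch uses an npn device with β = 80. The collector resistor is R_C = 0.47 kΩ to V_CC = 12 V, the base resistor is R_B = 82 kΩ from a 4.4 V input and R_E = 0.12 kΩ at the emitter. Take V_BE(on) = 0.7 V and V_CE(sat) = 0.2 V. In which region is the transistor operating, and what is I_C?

Assume active. Base-emitter loop: I_B = (V_BB − V_BE)/(R_B + (β+1)R_E) = (4.4 − 0.7)/(82 + 81×0.12) = 0.0403 mA.
I_C = β·I_B = 80×0.0403 = 3.23 mA.
V_CE = V_CC − I_C·R_C − I_E·R_E = 12 − 3.23×0.47 − 3.27×0.12 = 10.1 V > V_CE(sat), so the active-region assumption holds.

active; I_C ≈ 3.2 mA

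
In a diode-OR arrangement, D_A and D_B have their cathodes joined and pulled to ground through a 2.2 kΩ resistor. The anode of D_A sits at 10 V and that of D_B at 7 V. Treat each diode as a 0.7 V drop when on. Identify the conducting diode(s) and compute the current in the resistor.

Only D_A conducts; I_R ≈ 4.2 mA

Assume both conduct. Then node N would need to be at both 10−0.7 = 9.3 V and 7−0.7 = 6.3 V, which is impossible.
Assume only D_A conducts: V_N = 10 − 0.7 = 9.3 V, so I_R = 9.3/2.2 = 4.23 mA.
Check D_B: its anode-to-cathode voltage is 7 − 9.3 = -2.3 V < 0.7 V, so it is off. The assumption is consistent.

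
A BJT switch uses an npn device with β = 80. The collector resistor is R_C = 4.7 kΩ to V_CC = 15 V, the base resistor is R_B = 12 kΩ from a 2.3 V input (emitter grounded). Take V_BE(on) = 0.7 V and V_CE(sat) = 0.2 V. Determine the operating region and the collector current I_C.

Assume active: I_B = (2.3 − 0.7)/12 = 0.133 mA, giving I_C = β·I_B = 10.7 mA.
But then V_CE = 15 − 10.7×4.7 = -35.1 V < V_CE(sat) = 0.2 V — impossible in the active region.
So the transistor is saturated. With V_CE = 0.2 V, I_C = (V_CC − 0.2)/R_C = 14.8/4.7 = 3.15 mA.
Check: β·I_B = 10.7 mA > I_C = 3.15 mA, confirming saturation.

saturation; I_C ≈ 3.1 mA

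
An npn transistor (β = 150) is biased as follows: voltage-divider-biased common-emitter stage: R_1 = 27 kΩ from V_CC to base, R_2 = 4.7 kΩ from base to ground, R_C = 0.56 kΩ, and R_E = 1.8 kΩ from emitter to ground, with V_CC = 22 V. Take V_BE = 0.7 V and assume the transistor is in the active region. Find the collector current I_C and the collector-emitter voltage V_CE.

I_C ≈ 1.4 mA, V_CE ≈ 19 V

Thevenize the base divider: V_Th = V_CC·R_2/(R_1+R_2) = 22×4.7/31.7 = 3.26 V, R_Th = R_1‖R_2 = 4 kΩ.
Base-emitter loop: V_Th = I_B·R_Th + V_BE + (β+1)I_B·R_E, so I_B = (3.26 − 0.7) / (4 + 151×1.8) = 0.00929 mA.
I_C = β·I_B = 150×0.00929 = 1.39 mA, and I_E = (β+1)I_B = 1.4 mA.
V_CE = V_CC − I_C·R_C − I_E·R_E = 22 − 1.39×0.56 − 1.4×1.8 = 18.7 V.
V_CE = 18.7 V > 0.2 V confirms active-region operation.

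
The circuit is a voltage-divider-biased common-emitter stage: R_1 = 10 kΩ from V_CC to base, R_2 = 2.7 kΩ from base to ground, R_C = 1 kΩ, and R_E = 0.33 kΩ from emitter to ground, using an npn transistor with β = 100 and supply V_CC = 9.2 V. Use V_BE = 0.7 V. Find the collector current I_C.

Thevenize the base divider: V_Th = V_CC·R_2/(R_1+R_2) = 9.2×2.7/12.7 = 1.96 V, R_Th = R_1‖R_2 = 2.13 kΩ.
Base-emitter loop: V_Th = I_B·R_Th + V_BE + (β+1)I_B·R_E, so I_B = (1.96 − 0.7) / (2.13 + 101×0.33) = 0.0354 mA.
I_C = β·I_B = 100×0.0354 = 3.54 mA, and I_E = (β+1)I_B = 3.58 mA.
V_CE = V_CC − I_C·R_C − I_E·R_E = 9.2 − 3.54×1 − 3.58×0.33 = 4.48 V.
V_CE = 4.48 V > 0.2 V confirms active-region operation.

I_C ≈ 3.5 mA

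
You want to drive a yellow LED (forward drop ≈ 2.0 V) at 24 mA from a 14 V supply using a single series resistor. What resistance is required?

R ≈ 0.5 kΩ

The resistor drops V_S − V_D = 14 − 2.0 = 12 V at 24 mA.
R = 12 V / 24 mA = 0.5 kΩ.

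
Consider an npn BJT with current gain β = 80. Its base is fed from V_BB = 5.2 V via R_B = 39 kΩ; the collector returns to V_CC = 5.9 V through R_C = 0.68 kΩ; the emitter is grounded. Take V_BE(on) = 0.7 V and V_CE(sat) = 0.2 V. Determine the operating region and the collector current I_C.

saturation; I_C ≈ 8.4 mA

Assume active: I_B = (5.2 − 0.7)/39 = 0.115 mA, giving I_C = β·I_B = 9.23 mA.
But then V_CE = 5.9 − 9.23×0.68 = -0.377 V < V_CE(sat) = 0.2 V — impossible in the active region.
So the transistor is saturated. With V_CE = 0.2 V, I_C = (V_CC − 0.2)/R_C = 5.7/0.68 = 8.38 mA.
Check: β·I_B = 9.23 mA > I_C = 8.38 mA, confirming saturation.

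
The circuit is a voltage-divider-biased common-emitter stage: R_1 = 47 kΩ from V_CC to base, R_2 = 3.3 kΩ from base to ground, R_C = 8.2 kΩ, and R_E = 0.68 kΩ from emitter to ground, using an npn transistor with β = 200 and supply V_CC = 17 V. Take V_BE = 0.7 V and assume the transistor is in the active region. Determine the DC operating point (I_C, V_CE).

Thevenize the base divider: V_Th = V_CC·R_2/(R_1+R_2) = 17×3.3/50.3 = 1.12 V, R_Th = R_1‖R_2 = 3.08 kΩ.
Base-emitter loop: V_Th = I_B·R_Th + V_BE + (β+1)I_B·R_E, so I_B = (1.12 − 0.7) / (3.08 + 201×0.68) = 0.00297 mA.
I_C = β·I_B = 200×0.00297 = 0.594 mA, and I_E = (β+1)I_B = 0.597 mA.
V_CE = V_CC − I_C·R_C − I_E·R_E = 17 − 0.594×8.2 − 0.597×0.68 = 11.7 V.
V_CE = 11.7 V > 0.2 V confirms active-region operation.

I_C ≈ 0.59 mA, V_CE ≈ 12 V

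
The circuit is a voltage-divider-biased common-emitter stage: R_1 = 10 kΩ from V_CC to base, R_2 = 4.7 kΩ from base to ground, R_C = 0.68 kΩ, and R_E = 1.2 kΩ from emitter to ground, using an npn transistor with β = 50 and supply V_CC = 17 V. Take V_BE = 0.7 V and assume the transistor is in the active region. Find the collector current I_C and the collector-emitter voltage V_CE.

I_C ≈ 3.7 mA, V_CE ≈ 10 V

Thevenize the base divider: V_Th = V_CC·R_2/(R_1+R_2) = 17×4.7/14.7 = 5.44 V, R_Th = R_1‖R_2 = 3.2 kΩ.
Base-emitter loop: V_Th = I_B·R_Th + V_BE + (β+1)I_B·R_E, so I_B = (5.44 − 0.7) / (3.2 + 51×1.2) = 0.0735 mA.
I_C = β·I_B = 50×0.0735 = 3.68 mA, and I_E = (β+1)I_B = 3.75 mA.
V_CE = V_CC − I_C·R_C − I_E·R_E = 17 − 3.68×0.68 − 3.75×1.2 = 10 V.
V_CE = 10 V > 0.2 V confirms active-region operation.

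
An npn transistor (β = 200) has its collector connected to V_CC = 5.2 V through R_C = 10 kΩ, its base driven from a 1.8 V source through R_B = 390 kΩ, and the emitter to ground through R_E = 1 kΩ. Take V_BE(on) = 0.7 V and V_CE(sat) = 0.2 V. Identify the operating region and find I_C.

Assume active. Base-emitter loop: I_B = (V_BB − V_BE)/(R_B + (β+1)R_E) = (1.8 − 0.7)/(390 + 201×1) = 0.00186 mA.
I_C = β·I_B = 200×0.00186 = 0.372 mA.
V_CE = V_CC − I_C·R_C − I_E·R_E = 5.2 − 0.372×10 − 0.374×1 = 1.1 V > V_CE(sat), so the active-region assumption holds.

active; I_C ≈ 0.37 mA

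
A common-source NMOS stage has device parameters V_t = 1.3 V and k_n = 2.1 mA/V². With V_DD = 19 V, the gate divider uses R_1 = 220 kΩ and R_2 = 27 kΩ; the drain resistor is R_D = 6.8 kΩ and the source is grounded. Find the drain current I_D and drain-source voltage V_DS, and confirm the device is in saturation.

I_D ≈ 0.63 mA, V_DS ≈ 15 V

V_G = V_DD·R_2/(R_1+R_2) = 19×27/247 = 2.08 V. With the source grounded, V_GS = V_G = 2.08 V.
Assume saturation: I_D = (k_n/2)(V_GS − V_t)² = (2.1/2)×(2.08 − 1.3)² = 1.05×0.777² = 0.634 mA.
V_DS = V_DD − I_D·R_D = 19 − 0.634×6.8 = 14.7 V.
Saturation requires V_DS ≥ V_GS − V_t = 0.777 V; 14.7 ≥ 0.777 ✓.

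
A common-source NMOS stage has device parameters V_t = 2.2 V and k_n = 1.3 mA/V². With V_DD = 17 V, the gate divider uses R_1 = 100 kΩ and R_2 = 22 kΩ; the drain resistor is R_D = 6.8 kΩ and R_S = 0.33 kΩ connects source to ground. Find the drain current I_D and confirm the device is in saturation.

V_G = V_DD·R_2/(R_1+R_2) = 17×22/122 = 3.07 V.
Assume saturation: I_D = (k_n/2)(V_GS − V_t)² with V_GS = V_G − I_D·R_S = 3.07 − 0.33·I_D.
Substituting gives 0.0708·I_D² − 1.37·I_D + 0.487 = 0, with roots I_D = 0.362 or 19 mA.
The root I_D = 19 mA gives V_GS = -3.21 V ≤ V_t, so take I_D = 0.362 mA.
Then V_GS = 2.95 V and V_DS = V_DD − I_D(R_D+R_S) = 17 − 0.362×7.13 = 14.4 V.
Saturation requires V_DS ≥ V_GS − V_t = 0.746 V; 14.4 ≥ 0.746 ✓.

I_D ≈ 0.36 mA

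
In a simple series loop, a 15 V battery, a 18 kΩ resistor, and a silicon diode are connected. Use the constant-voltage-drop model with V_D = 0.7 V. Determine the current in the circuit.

I ≈ 0.79 mA

KVL around the loop: 15 = V_D + I·R = 0.7 + I × 18 kΩ.
So I = (15 − 0.7) / 18 kΩ = 14.3 / 18 = 0.794 mA.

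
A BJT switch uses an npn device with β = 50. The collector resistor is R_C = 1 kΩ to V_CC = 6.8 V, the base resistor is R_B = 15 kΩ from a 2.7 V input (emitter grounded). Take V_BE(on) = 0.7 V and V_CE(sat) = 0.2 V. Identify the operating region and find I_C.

saturation; I_C ≈ 6.6 mA

Assume active: I_B = (2.7 − 0.7)/15 = 0.133 mA, giving I_C = β·I_B = 6.67 mA.
But then V_CE = 6.8 − 6.67×1 = 0.133 V < V_CE(sat) = 0.2 V — impossible in the active region.
So the transistor is saturated. With V_CE = 0.2 V, I_C = (V_CC − 0.2)/R_C = 6.6/1 = 6.6 mA.
Check: β·I_B = 6.67 mA > I_C = 6.6 mA, confirming saturation.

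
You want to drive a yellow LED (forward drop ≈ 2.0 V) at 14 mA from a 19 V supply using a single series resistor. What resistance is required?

R ≈ 1.2 kΩ

The resistor drops V_S − V_D = 19 − 2.0 = 17 V at 14 mA.
R = 17 V / 14 mA = 1.21 kΩ.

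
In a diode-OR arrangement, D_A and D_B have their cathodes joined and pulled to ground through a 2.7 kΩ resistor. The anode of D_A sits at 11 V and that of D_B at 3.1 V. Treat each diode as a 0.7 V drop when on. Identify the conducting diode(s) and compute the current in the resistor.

Assume both conduct. Then node N would need to be at both 11−0.7 = 10.3 V and 3.1−0.7 = 2.4 V, which is impossible.
Assume only D_A conducts: V_N = 11 − 0.7 = 10.3 V, so I_R = 10.3/2.7 = 3.81 mA.
Check D_B: its anode-to-cathode voltage is 3.1 − 10.3 = -7.2 V < 0.7 V, so it is off. The assumption is consistent.

Only D_A conducts; I_R ≈ 3.8 mA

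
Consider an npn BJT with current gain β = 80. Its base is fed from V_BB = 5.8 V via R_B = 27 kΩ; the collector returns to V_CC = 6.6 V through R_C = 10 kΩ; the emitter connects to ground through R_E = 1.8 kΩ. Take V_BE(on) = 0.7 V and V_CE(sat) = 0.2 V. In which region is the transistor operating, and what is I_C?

Assume active: I_B = (5.8 − 0.7)/(27 + 81×1.8) = 0.0295 mA, I_C = β·I_B = 2.36 mA.
Then V_CE = 6.6 − 2.36×10 − 2.39×1.8 = -21.3 V < 0.2 V — the active assumption fails.
Re-solve with V_CE = 0.2 V. KCL at the emitter: V_E/R_E = (V_BB−0.7−V_E)/R_B + (V_CC−0.2−V_E)/R_C, giving V_E = 1.2 V.
I_C = (V_CC − 0.2 − V_E)/R_C = (6.4 − 1.2)/10 = 0.52 mA.
Check: I_B = (5.1 − 1.2)/27 = 0.145 mA, and β·I_B = 11.6 mA > I_C, confirming saturation.

saturation; I_C ≈ 0.52 mA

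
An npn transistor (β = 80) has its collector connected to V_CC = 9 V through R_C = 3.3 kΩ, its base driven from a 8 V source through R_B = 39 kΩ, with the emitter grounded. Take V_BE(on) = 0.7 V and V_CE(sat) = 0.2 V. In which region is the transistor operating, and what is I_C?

Assume active: I_B = (8 − 0.7)/39 = 0.187 mA, giving I_C = β·I_B = 15 mA.
But then V_CE = 9 − 15×3.3 = -40.4 V < V_CE(sat) = 0.2 V — impossible in the active region.
So the transistor is saturated. With V_CE = 0.2 V, I_C = (V_CC − 0.2)/R_C = 8.8/3.3 = 2.67 mA.
Check: β·I_B = 15 mA > I_C = 2.67 mA, confirming saturation.

saturation; I_C ≈ 2.7 mA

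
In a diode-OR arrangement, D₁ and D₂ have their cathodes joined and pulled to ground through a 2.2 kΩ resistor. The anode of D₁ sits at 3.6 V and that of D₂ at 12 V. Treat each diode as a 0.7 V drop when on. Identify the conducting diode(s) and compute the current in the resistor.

Only D₂ conducts; I_R ≈ 5.1 mA

Assume both conduct. Then node N would need to be at both 3.6−0.7 = 2.9 V and 12−0.7 = 11.3 V, which is impossible.
Assume only D₂ conducts: V_N = 12 − 0.7 = 11.3 V, so I_R = 11.3/2.2 = 5.14 mA.
Check D₁: its anode-to-cathode voltage is 3.6 − 11.3 = -7.7 V < 0.7 V, so it is off. The assumption is consistent.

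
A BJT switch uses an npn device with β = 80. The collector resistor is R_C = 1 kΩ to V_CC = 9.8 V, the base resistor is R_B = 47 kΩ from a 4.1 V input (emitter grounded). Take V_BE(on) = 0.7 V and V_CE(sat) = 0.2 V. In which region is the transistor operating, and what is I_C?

active; I_C ≈ 5.8 mA

Assume active. Base-emitter loop: I_B = (V_BB − V_BE)/R_B = (4.1 − 0.7)/47 = 0.0723 mA.
I_C = β·I_B = 80×0.0723 = 5.79 mA.
V_CE = V_CC − I_C·R_C = 9.8 − 5.79×1 = 4.01 V > V_CE(sat), so the active-region assumption holds.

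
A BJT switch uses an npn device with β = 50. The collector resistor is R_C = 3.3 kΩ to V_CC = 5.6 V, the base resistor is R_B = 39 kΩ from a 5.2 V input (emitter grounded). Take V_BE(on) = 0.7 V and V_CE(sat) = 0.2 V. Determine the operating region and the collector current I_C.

saturation; I_C ≈ 1.6 mA

Assume active: I_B = (5.2 − 0.7)/39 = 0.115 mA, giving I_C = β·I_B = 5.77 mA.
But then V_CE = 5.6 − 5.77×3.3 = -13.4 V < V_CE(sat) = 0.2 V — impossible in the active region.
So the transistor is saturated. With V_CE = 0.2 V, I_C = (V_CC − 0.2)/R_C = 5.4/3.3 = 1.64 mA.
Check: β·I_B = 5.77 mA > I_C = 1.64 mA, confirming saturation.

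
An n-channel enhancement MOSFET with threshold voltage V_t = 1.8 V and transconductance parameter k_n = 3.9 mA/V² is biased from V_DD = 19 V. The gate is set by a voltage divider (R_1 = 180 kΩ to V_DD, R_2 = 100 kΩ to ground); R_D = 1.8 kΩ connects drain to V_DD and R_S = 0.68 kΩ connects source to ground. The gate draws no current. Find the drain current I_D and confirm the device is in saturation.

I_D ≈ 5 mA

V_G = V_DD·R_2/(R_1+R_2) = 19×100/280 = 6.79 V.
Assume saturation: I_D = (k_n/2)(V_GS − V_t)² with V_GS = V_G − I_D·R_S = 6.79 − 0.68·I_D.
Substituting gives 0.902·I_D² − 14.2·I_D + 48.5 = 0, with roots I_D = 4.98 or 10.8 mA.
The root I_D = 10.8 mA gives V_GS = -0.552 V ≤ V_t, so take I_D = 4.98 mA.
Then V_GS = 3.4 V and V_DS = V_DD − I_D(R_D+R_S) = 19 − 4.98×2.48 = 6.65 V.
Saturation requires V_DS ≥ V_GS − V_t = 1.6 V; 6.65 ≥ 1.6 ✓.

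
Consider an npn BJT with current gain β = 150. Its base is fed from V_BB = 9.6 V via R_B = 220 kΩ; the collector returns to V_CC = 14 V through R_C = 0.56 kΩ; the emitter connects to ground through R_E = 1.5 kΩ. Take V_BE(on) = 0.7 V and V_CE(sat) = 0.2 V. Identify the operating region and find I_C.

Assume active. Base-emitter loop: I_B = (V_BB − V_BE)/(R_B + (β+1)R_E) = (9.6 − 0.7)/(220 + 151×1.5) = 0.0199 mA.
I_C = β·I_B = 150×0.0199 = 2.99 mA.
V_CE = V_CC − I_C·R_C − I_E·R_E = 14 − 2.99×0.56 − 3.01×1.5 = 7.81 V > V_CE(sat), so the active-region assumption holds.

active; I_C ≈ 3 mA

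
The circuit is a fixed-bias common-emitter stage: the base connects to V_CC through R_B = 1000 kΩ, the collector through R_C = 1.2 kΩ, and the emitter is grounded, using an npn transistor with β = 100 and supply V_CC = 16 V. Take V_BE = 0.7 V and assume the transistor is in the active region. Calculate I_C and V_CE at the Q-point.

Base loop: V_CC = I_B·R_B + V_BE, so I_B = (16 − 0.7)/1000 kΩ = 0.0153 mA.
In the active region I_C = β·I_B = 100 × 0.0153 = 1.53 mA.
Collector loop: V_CE = V_CC − I_C·R_C = 16 − 1.53×1.2 = 14.2 V.
Since V_CE = 14.2 V > V_CE(sat) ≈ 0.2 V, the transistor is in the active region as assumed.

I_C ≈ 1.5 mA, V_CE ≈ 14 V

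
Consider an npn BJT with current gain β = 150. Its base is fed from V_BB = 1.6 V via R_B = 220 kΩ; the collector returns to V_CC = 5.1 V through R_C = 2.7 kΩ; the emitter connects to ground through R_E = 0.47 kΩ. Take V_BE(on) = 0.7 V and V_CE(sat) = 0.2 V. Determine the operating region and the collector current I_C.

active; I_C ≈ 0.46 mA

Assume active. Base-emitter loop: I_B = (V_BB − V_BE)/(R_B + (β+1)R_E) = (1.6 − 0.7)/(220 + 151×0.47) = 0.00309 mA.
I_C = β·I_B = 150×0.00309 = 0.464 mA.
V_CE = V_CC − I_C·R_C − I_E·R_E = 5.1 − 0.464×2.7 − 0.467×0.47 = 3.63 V > V_CE(sat), so the active-region assumption holds.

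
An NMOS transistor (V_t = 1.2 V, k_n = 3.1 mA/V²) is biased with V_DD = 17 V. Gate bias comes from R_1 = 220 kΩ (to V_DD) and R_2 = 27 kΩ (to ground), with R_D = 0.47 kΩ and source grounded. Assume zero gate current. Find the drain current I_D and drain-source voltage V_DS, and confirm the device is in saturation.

V_G = V_DD·R_2/(R_1+R_2) = 17×27/247 = 1.86 V. With the source grounded, V_GS = V_G = 1.86 V.
Assume saturation: I_D = (k_n/2)(V_GS − V_t)² = (3.1/2)×(1.86 − 1.2)² = 1.55×0.658² = 0.672 mA.
V_DS = V_DD − I_D·R_D = 17 − 0.672×0.47 = 16.7 V.
Saturation requires V_DS ≥ V_GS − V_t = 0.658 V; 16.7 ≥ 0.658 ✓.

I_D ≈ 0.67 mA, V_DS ≈ 17 V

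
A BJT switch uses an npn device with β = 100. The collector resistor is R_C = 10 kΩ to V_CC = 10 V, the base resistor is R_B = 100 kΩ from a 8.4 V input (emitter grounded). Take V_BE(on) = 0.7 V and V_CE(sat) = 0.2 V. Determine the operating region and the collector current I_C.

saturation; I_C ≈ 0.98 mA

Assume active: I_B = (8.4 − 0.7)/100 = 0.077 mA, giving I_C = β·I_B = 7.7 mA.
But then V_CE = 10 − 7.7×10 = -67 V < V_CE(sat) = 0.2 V — impossible in the active region.
So the transistor is saturated. With V_CE = 0.2 V, I_C = (V_CC − 0.2)/R_C = 9.8/10 = 0.98 mA.
Check: β·I_B = 7.7 mA > I_C = 0.98 mA, confirming saturation.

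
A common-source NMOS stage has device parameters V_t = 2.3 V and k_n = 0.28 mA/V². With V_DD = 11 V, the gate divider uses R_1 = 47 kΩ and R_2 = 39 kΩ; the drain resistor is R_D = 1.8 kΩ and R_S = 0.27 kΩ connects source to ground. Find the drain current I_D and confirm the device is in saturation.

V_G = V_DD·R_2/(R_1+R_2) = 11×39/86 = 4.99 V.
Assume saturation: I_D = (k_n/2)(V_GS − V_t)² with V_GS = V_G − I_D·R_S = 4.99 − 0.27·I_D.
Substituting gives 0.0102·I_D² − 1.2·I_D + 1.01 = 0, with roots I_D = 0.847 or 117 mA.
The root I_D = 117 mA gives V_GS = -26.6 V ≤ V_t, so take I_D = 0.847 mA.
Then V_GS = 4.76 V and V_DS = V_DD − I_D(R_D+R_S) = 11 − 0.847×2.07 = 9.25 V.
Saturation requires V_DS ≥ V_GS − V_t = 2.46 V; 9.25 ≥ 2.46 ✓.

I_D ≈ 0.85 mA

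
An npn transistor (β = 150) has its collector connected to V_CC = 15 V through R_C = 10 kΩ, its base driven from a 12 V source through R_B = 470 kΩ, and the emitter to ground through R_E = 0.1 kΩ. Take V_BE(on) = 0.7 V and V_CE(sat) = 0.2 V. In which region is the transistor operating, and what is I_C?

Assume active: I_B = (12 − 0.7)/(470 + 151×0.1) = 0.0233 mA, I_C = β·I_B = 3.49 mA.
Then V_CE = 15 − 3.49×10 − 3.52×0.1 = -20.3 V < 0.2 V — the active assumption fails.
Re-solve with V_CE = 0.2 V. KCL at the emitter: V_E/R_E = (V_BB−0.7−V_E)/R_B + (V_CC−0.2−V_E)/R_C, giving V_E = 0.149 V.
I_C = (V_CC − 0.2 − V_E)/R_C = (14.8 − 0.149)/10 = 1.47 mA.
Check: I_B = (11.3 − 0.149)/470 = 0.0237 mA, and β·I_B = 3.56 mA > I_C, confirming saturation.

saturation; I_C ≈ 1.5 mA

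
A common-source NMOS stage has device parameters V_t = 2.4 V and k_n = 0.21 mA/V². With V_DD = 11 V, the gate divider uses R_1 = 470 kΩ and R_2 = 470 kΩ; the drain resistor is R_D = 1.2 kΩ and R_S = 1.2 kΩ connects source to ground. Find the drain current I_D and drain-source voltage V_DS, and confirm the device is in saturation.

I_D ≈ 0.6 mA, V_DS ≈ 9.6 V

V_G = V_DD·R_2/(R_1+R_2) = 11×470/940 = 5.5 V.
Assume saturation: I_D = (k_n/2)(V_GS − V_t)² with V_GS = V_G − I_D·R_S = 5.5 − 1.2·I_D.
Substituting gives 0.151·I_D² − 1.78·I_D + 1.01 = 0, with roots I_D = 0.597 or 11.2 mA.
The root I_D = 11.2 mA gives V_GS = -7.92 V ≤ V_t, so take I_D = 0.597 mA.
Then V_GS = 4.78 V and V_DS = V_DD − I_D(R_D+R_S) = 11 − 0.597×2.4 = 9.57 V.
Saturation requires V_DS ≥ V_GS − V_t = 2.38 V; 9.57 ≥ 2.38 ✓.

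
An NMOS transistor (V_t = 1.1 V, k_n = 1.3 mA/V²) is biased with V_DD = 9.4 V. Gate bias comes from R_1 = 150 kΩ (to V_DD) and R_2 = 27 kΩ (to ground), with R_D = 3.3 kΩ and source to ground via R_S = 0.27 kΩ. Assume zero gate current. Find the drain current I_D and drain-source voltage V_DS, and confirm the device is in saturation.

V_G = V_DD·R_2/(R_1+R_2) = 9.4×27/177 = 1.43 V.
Assume saturation: I_D = (k_n/2)(V_GS − V_t)² with V_GS = V_G − I_D·R_S = 1.43 − 0.27·I_D.
Substituting gives 0.0474·I_D² − 1.12·I_D + 0.0725 = 0, with roots I_D = 0.065 or 23.5 mA.
The root I_D = 23.5 mA gives V_GS = -4.91 V ≤ V_t, so take I_D = 0.065 mA.
Then V_GS = 1.42 V and V_DS = V_DD − I_D(R_D+R_S) = 9.4 − 0.065×3.57 = 9.17 V.
Saturation requires V_DS ≥ V_GS − V_t = 0.316 V; 9.17 ≥ 0.316 ✓.

I_D ≈ 0.065 mA, V_DS ≈ 9.2 V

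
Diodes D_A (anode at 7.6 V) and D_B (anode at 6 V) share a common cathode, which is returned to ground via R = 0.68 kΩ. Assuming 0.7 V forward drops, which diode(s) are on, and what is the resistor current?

Assume both conduct. Then node N would need to be at both 7.6−0.7 = 6.9 V and 6−0.7 = 5.3 V, which is impossible.
Assume only D_A conducts: V_N = 7.6 − 0.7 = 6.9 V, so I_R = 6.9/0.68 = 10.1 mA.
Check D_B: its anode-to-cathode voltage is 6 − 6.9 = -0.9 V < 0.7 V, so it is off. The assumption is consistent.

Only D_A conducts; I_R ≈ 10 mA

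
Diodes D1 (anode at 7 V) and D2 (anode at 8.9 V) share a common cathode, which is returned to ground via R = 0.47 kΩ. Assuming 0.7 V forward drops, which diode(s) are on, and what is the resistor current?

Only D2 conducts; I_R ≈ 17 mA

Assume both conduct. Then node N would need to be at both 7−0.7 = 6.3 V and 8.9−0.7 = 8.2 V, which is impossible.
Assume only D2 conducts: V_N = 8.9 − 0.7 = 8.2 V, so I_R = 8.2/0.47 = 17.4 mA.
Check D1: its anode-to-cathode voltage is 7 − 8.2 = -1.2 V < 0.7 V, so it is off. The assumption is consistent.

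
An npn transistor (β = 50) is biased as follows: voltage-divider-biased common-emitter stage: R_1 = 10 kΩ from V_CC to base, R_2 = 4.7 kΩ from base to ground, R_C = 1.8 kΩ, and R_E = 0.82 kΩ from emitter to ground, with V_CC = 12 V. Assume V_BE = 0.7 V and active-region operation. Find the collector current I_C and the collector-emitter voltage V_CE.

I_C ≈ 3.5 mA, V_CE ≈ 2.8 V

Thevenize the base divider: V_Th = V_CC·R_2/(R_1+R_2) = 12×4.7/14.7 = 3.84 V, R_Th = R_1‖R_2 = 3.2 kΩ.
Base-emitter loop: V_Th = I_B·R_Th + V_BE + (β+1)I_B·R_E, so I_B = (3.84 − 0.7) / (3.2 + 51×0.82) = 0.0697 mA.
I_C = β·I_B = 50×0.0697 = 3.48 mA, and I_E = (β+1)I_B = 3.55 mA.
V_CE = V_CC − I_C·R_C − I_E·R_E = 12 − 3.48×1.8 − 3.55×0.82 = 2.81 V.
V_CE = 2.81 V > 0.2 V confirms active-region operation.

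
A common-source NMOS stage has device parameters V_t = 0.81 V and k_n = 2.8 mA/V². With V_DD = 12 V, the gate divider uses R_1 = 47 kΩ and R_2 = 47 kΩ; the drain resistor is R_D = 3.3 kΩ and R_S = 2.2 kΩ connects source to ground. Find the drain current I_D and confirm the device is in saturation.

V_G = V_DD·R_2/(R_1+R_2) = 12×47/94 = 6 V.
Assume saturation: I_D = (k_n/2)(V_GS − V_t)² with V_GS = V_G − I_D·R_S = 6 − 2.2·I_D.
Substituting gives 6.78·I_D² − 33·I_D + 37.7 = 0, with roots I_D = 1.84 or 3.03 mA.
The root I_D = 3.03 mA gives V_GS = -0.661 V ≤ V_t, so take I_D = 1.84 mA.
Then V_GS = 1.96 V and V_DS = V_DD − I_D(R_D+R_S) = 12 − 1.84×5.5 = 1.89 V.
Saturation requires V_DS ≥ V_GS − V_t = 1.15 V; 1.89 ≥ 1.15 ✓.

I_D ≈ 1.8 mA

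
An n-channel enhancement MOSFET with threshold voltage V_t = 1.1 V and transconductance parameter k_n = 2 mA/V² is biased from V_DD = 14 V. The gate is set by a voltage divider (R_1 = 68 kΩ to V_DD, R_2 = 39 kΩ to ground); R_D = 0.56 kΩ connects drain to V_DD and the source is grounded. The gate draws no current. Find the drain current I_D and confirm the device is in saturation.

I_D ≈ 16 mA

V_G = V_DD·R_2/(R_1+R_2) = 14×39/107 = 5.1 V. With the source grounded, V_GS = V_G = 5.1 V.
Assume saturation: I_D = (k_n/2)(V_GS − V_t)² = (2/2)×(5.1 − 1.1)² = 1×4² = 16 mA.
V_DS = V_DD − I_D·R_D = 14 − 16×0.56 = 5.03 V.
Saturation requires V_DS ≥ V_GS − V_t = 4 V; 5.03 ≥ 4 ✓.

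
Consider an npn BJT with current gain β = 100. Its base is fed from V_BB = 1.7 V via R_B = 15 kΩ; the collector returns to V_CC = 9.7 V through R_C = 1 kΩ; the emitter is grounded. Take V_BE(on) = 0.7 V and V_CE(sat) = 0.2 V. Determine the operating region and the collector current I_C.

active; I_C ≈ 6.7 mA

Assume active. Base-emitter loop: I_B = (V_BB − V_BE)/R_B = (1.7 − 0.7)/15 = 0.0667 mA.
I_C = β·I_B = 100×0.0667 = 6.67 mA.
V_CE = V_CC − I_C·R_C = 9.7 − 6.67×1 = 3.03 V > V_CE(sat), so the active-region assumption holds.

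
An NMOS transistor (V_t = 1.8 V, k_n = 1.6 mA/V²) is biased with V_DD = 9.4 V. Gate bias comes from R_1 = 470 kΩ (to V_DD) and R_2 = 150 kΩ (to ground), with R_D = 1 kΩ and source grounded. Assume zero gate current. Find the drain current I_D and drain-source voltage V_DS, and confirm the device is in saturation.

V_G = V_DD·R_2/(R_1+R_2) = 9.4×150/620 = 2.27 V. With the source grounded, V_GS = V_G = 2.27 V.
Assume saturation: I_D = (k_n/2)(V_GS − V_t)² = (1.6/2)×(2.27 − 1.8)² = 0.8×0.474² = 0.18 mA.
V_DS = V_DD − I_D·R_D = 9.4 − 0.18×1 = 9.22 V.
Saturation requires V_DS ≥ V_GS − V_t = 0.474 V; 9.22 ≥ 0.474 ✓.

I_D ≈ 0.18 mA, V_DS ≈ 9.2 V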